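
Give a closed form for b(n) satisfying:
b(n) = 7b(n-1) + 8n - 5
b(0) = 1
First-order linear with linear forcing.
Homogeneous solution: b_h(n) = A·(7)^n.
Try particular b_p(n) = pn + q. Substituting:
  pn + q = 7(p(n-1) + q) + 8n - 5.
Matching the n-coefficient: p = 7p + 8 ⇒ p = - \frac{4}{3}.
Matching constants: q = -7p + 7q - 5 ⇒ q = - \frac{13}{18}.
General: b(n) = A·(7)^n - \frac{4 n}{3} - \frac{13}{18}.
Apply b(0) = 1: A - \frac{13}{18} = 1 ⇒ A = \frac{31}{18}.
So b(n) = \frac{31 \cdot 7^{n}}{18} - \frac{4 n}{3} - \frac{13}{18}.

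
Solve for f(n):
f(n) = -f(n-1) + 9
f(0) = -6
First-order linear non-homogeneous.
Homogeneous solution: f_h(n) = A·(-1)^n.
Try constant particular solution f_p = K: K = -K + 9 ⇒ K = \frac{9}{2}.
General: f(n) = A·(-1)^n + \frac{9}{2}.
Apply f(0) = -6: A + \frac{9}{2} = -6 ⇒ A = - \frac{21}{2}.
So f(n) = \frac{9}{2} - \frac{21 \left(-1\right)^{n}}{2}.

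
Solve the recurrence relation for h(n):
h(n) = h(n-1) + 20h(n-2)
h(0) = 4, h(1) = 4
Characteristic equation: x² - x - 20 = 0, which factors as (x - (5))(x - (-4)) = 0.
Roots r₁ = 5, r₂ = -4 (distinct).
General solution: h(n) = A·(5)^n + B·(-4)^n.
From h(0) = 4: A + B = 4.
From h(1) = 4: 5A - 4B = 4.
Solving: A = \frac{20}{9}, B = \frac{16}{9}.
So h(n) = \frac{16 \left(-4\right)^{n}}{9} + \frac{20 \cdot 5^{n}}{9}.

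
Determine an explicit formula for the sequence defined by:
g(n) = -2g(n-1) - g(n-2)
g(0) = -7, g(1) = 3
Characteristic equation: x² + 2x + 1 = 0, which is (x - (-1))².
Repeated root r = -1.
General solution: g(n) = (A + Bn)·(-1)^n.
From g(0) = -7: A = -7.
From g(1) = 3: (A + B)·(-1) = 3 ⇒ B = 4.
So g(n) = \left(4 n - 7\right) \cdot (-1)^n.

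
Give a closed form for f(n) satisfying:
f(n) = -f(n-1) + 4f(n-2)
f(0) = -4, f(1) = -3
Characteristic equation: x² + x - 4 = 0.
Discriminant Δ = (-1)² + 4·(4) = 17.
Roots r₁,₂ = (-1 ± √17)/2, so r₁ = - \frac{1}{2} + \frac{\sqrt{17}}{2}, r₂ = - \frac{\sqrt{17}}{2} - \frac{1}{2}.
General solution: f(n) = A·r₁^n + B·r₂^n.
From the initial conditions, A + B = -4 and r₁A + r₂B = -3.
Since r₁ - r₂ = √17: A = (-3 - (-4)r₂)/√17 = -2 - \frac{5 \sqrt{17}}{17}, and B = -4 - A = -2 + \frac{5 \sqrt{17}}{17}.
So f(n) = \left(-2 - \frac{5 \sqrt{17}}{17}\right)\left(- \frac{1}{2} + \frac{\sqrt{17}}{2}\right)^n + \left(-2 + \frac{5 \sqrt{17}}{17}\right)\left(- \frac{\sqrt{17}}{2} - \frac{1}{2}\right)^n.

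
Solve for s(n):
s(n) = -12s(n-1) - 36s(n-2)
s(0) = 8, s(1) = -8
Characteristic equation: x² + 12x + 36 = 0, which is (x - (-6))².
Repeated root r = -6.
General solution: s(n) = (A + Bn)·(-6)^n.
From s(0) = 8: A = 8.
From s(1) = -8: (A + B)·(-6) = -8 ⇒ B = - \frac{20}{3}.
So s(n) = \left(8 - \frac{20 n}{3}\right) \cdot (-6)^n.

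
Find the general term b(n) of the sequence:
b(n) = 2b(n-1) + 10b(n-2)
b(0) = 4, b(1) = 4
Characteristic equation: x² - 2x - 10 = 0.
Discriminant Δ = (2)² + 4·(10) = 44.
Roots r₁,₂ = (2 ± √44)/2, so r₁ = 1 + \sqrt{11}, r₂ = 1 - \sqrt{11}.
General solution: b(n) = A·r₁^n + B·r₂^n.
From the initial conditions, A + B = 4 and r₁A + r₂B = 4.
Since r₁ - r₂ = √44: A = (4 - (4)r₂)/√44 = 2, and B = 4 - A = 2.
So b(n) = \left(2\right)\left(1 + \sqrt{11}\right)^n + \left(2\right)\left(1 - \sqrt{11}\right)^n.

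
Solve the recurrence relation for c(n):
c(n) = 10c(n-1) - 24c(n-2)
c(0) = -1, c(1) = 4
Characteristic equation: x² - 10x + 24 = 0, which factors as (x - (4))(x - (6)) = 0.
Roots r₁ = 4, r₂ = 6 (distinct).
General solution: c(n) = A·(4)^n + B·(6)^n.
From c(0) = -1: A + B = -1.
From c(1) = 4: 4A + 6B = 4.
Solving: A = -5, B = 4.
So c(n) = - 5 \cdot 4^{n} + 4 \cdot 6^{n}.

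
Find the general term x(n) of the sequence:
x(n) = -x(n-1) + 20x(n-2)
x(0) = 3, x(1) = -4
Characteristic equation: x² + x - 20 = 0, which factors as (x - (4))(x - (-5)) = 0.
Roots r₁ = 4, r₂ = -5 (distinct).
General solution: x(n) = A·(4)^n + B·(-5)^n.
From x(0) = 3: A + B = 3.
From x(1) = -4: 4A - 5B = -4.
Solving: A = \frac{11}{9}, B = \frac{16}{9}.
So x(n) = \frac{16 \left(-5\right)^{n}}{9} + \frac{11 \cdot 4^{n}}{9}.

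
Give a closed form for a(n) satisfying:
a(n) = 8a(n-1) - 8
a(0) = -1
First-order linear non-homogeneous.
Homogeneous solution: a_h(n) = A·(8)^n.
Try constant particular solution a_p = K: K = 8K - 8 ⇒ K = \frac{8}{7}.
General: a(n) = A·(8)^n + \frac{8}{7}.
Apply a(0) = -1: A + \frac{8}{7} = -1 ⇒ A = - \frac{15}{7}.
So a(n) = \frac{8}{7} - \frac{15 \cdot 8^{n}}{7}.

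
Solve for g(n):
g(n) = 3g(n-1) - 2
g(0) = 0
First-order linear non-homogeneous.
Homogeneous solution: g_h(n) = A·(3)^n.
Try constant particular solution g_p = K: K = 3K - 2 ⇒ K = 1.
General: g(n) = A·(3)^n + 1.
Apply g(0) = 0: A + 1 = 0 ⇒ A = -1.
So g(n) = 1 - 3^{n}.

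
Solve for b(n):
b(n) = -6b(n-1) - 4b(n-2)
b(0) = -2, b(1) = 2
Characteristic equation: x² + 6x + 4 = 0.
Discriminant Δ = (-6)² + 4·(-4) = 20.
Roots r₁,₂ = (-6 ± √20)/2, so r₁ = -3 + \sqrt{5}, r₂ = -3 - \sqrt{5}.
General solution: b(n) = A·r₁^n + B·r₂^n.
From the initial conditions, A + B = -2 and r₁A + r₂B = 2.
Since r₁ - r₂ = √20: A = (2 - (-2)r₂)/√20 = -1 - \frac{2 \sqrt{5}}{5}, and B = -2 - A = -1 + \frac{2 \sqrt{5}}{5}.
So b(n) = \left(-1 - \frac{2 \sqrt{5}}{5}\right)\left(-3 + \sqrt{5}\right)^n + \left(-1 + \frac{2 \sqrt{5}}{5}\right)\left(-3 - \sqrt{5}\right)^n.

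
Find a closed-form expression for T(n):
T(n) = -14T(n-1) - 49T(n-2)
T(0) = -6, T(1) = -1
Characteristic equation: x² + 14x + 49 = 0, which is (x - (-7))².
Repeated root r = -7.
General solution: T(n) = (A + Bn)·(-7)^n.
From T(0) = -6: A = -6.
From T(1) = -1: (A + B)·(-7) = -1 ⇒ B = \frac{43}{7}.
So T(n) = \left(\frac{43 n}{7} - 6\right) \cdot (-7)^n.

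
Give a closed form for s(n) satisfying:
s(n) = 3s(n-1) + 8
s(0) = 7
First-order linear non-homogeneous.
Homogeneous solution: s_h(n) = A·(3)^n.
Try constant particular solution s_p = K: K = 3K + 8 ⇒ K = -4.
General: s(n) = A·(3)^n - 4.
Apply s(0) = 7: A - 4 = 7 ⇒ A = 11.
So s(n) = 11 \cdot 3^{n} - 4.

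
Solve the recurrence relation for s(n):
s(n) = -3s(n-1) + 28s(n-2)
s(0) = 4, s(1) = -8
Characteristic equation: x² + 3x - 28 = 0, which factors as (x - (4))(x - (-7)) = 0.
Roots r₁ = 4, r₂ = -7 (distinct).
General solution: s(n) = A·(4)^n + B·(-7)^n.
From s(0) = 4: A + B = 4.
From s(1) = -8: 4A - 7B = -8.
Solving: A = \frac{20}{11}, B = \frac{24}{11}.
So s(n) = \frac{24 \left(-7\right)^{n}}{11} + \frac{20 \cdot 4^{n}}{11}.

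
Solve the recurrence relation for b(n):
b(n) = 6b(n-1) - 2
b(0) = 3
First-order linear non-homogeneous.
Homogeneous solution: b_h(n) = A·(6)^n.
Try constant particular solution b_p = K: K = 6K - 2 ⇒ K = \frac{2}{5}.
General: b(n) = A·(6)^n + \frac{2}{5}.
Apply b(0) = 3: A + \frac{2}{5} = 3 ⇒ A = \frac{13}{5}.
So b(n) = \frac{13 \cdot 6^{n}}{5} + \frac{2}{5}.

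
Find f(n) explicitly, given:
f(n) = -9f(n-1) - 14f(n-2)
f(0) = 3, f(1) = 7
Characteristic equation: x² + 9x + 14 = 0, which factors as (x - (-2))(x - (-7)) = 0.
Roots r₁ = -2, r₂ = -7 (distinct).
General solution: f(n) = A·(-2)^n + B·(-7)^n.
From f(0) = 3: A + B = 3.
From f(1) = 7: -2A - 7B = 7.
Solving: A = \frac{28}{5}, B = - \frac{13}{5}.
So f(n) = \frac{28 \left(-2\right)^{n}}{5} - \frac{13 \left(-7\right)^{n}}{5}.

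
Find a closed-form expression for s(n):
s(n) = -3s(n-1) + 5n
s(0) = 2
First-order linear with linear forcing.
Homogeneous solution: s_h(n) = A·(-3)^n.
Try particular s_p(n) = pn + q. Substituting:
  pn + q = -3(p(n-1) + q) + 5n.
Matching the n-coefficient: p = -3p + 5 ⇒ p = \frac{5}{4}.
Matching constants: q = 3p - 3q ⇒ q = \frac{15}{16}.
General: s(n) = A·(-3)^n + \frac{5 n}{4} + \frac{15}{16}.
Apply s(0) = 2: A + \frac{15}{16} = 2 ⇒ A = \frac{17}{16}.
So s(n) = \frac{17 \left(-3\right)^{n}}{16} + \frac{5 n}{4} + \frac{15}{16}.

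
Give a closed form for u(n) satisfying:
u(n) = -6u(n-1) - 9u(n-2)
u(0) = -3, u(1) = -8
Characteristic equation: x² + 6x + 9 = 0, which is (x - (-3))².
Repeated root r = -3.
General solution: u(n) = (A + Bn)·(-3)^n.
From u(0) = -3: A = -3.
From u(1) = -8: (A + B)·(-3) = -8 ⇒ B = \frac{17}{3}.
So u(n) = \left(\frac{17 n}{3} - 3\right) \cdot (-3)^n.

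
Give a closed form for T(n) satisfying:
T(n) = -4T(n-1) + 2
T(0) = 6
First-order linear non-homogeneous.
Homogeneous solution: T_h(n) = A·(-4)^n.
Try constant particular solution T_p = K: K = -4K + 2 ⇒ K = \frac{2}{5}.
General: T(n) = A·(-4)^n + \frac{2}{5}.
Apply T(0) = 6: A + \frac{2}{5} = 6 ⇒ A = \frac{28}{5}.
So T(n) = \frac{28 \left(-4\right)^{n}}{5} + \frac{2}{5}.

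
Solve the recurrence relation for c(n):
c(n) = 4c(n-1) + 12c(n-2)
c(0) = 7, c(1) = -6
Characteristic equation: x² - 4x - 12 = 0, which factors as (x - (-2))(x - (6)) = 0.
Roots r₁ = -2, r₂ = 6 (distinct).
General solution: c(n) = A·(-2)^n + B·(6)^n.
From c(0) = 7: A + B = 7.
From c(1) = -6: -2A + 6B = -6.
Solving: A = 6, B = 1.
So c(n) = 6 \left(-2\right)^{n} + 6^{n}.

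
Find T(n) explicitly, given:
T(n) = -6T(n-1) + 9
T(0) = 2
First-order linear non-homogeneous.
Homogeneous solution: T_h(n) = A·(-6)^n.
Try constant particular solution T_p = K: K = -6K + 9 ⇒ K = \frac{9}{7}.
General: T(n) = A·(-6)^n + \frac{9}{7}.
Apply T(0) = 2: A + \frac{9}{7} = 2 ⇒ A = \frac{5}{7}.
So T(n) = \frac{5 \left(-6\right)^{n}}{7} + \frac{9}{7}.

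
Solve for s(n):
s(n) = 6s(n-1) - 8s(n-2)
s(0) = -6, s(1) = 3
Characteristic equation: x² - 6x + 8 = 0, which factors as (x - (4))(x - (2)) = 0.
Roots r₁ = 4, r₂ = 2 (distinct).
General solution: s(n) = A·(4)^n + B·(2)^n.
From s(0) = -6: A + B = -6.
From s(1) = 3: 4A + 2B = 3.
Solving: A = \frac{15}{2}, B = - \frac{27}{2}.
So s(n) = - \frac{27 \cdot 2^{n}}{2} + \frac{15 \cdot 4^{n}}{2}.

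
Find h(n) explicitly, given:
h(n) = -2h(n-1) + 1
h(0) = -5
First-order linear non-homogeneous.
Homogeneous solution: h_h(n) = A·(-2)^n.
Try constant particular solution h_p = K: K = -2K + 1 ⇒ K = \frac{1}{3}.
General: h(n) = A·(-2)^n + \frac{1}{3}.
Apply h(0) = -5: A + \frac{1}{3} = -5 ⇒ A = - \frac{16}{3}.
So h(n) = \frac{1}{3} - \frac{16 \left(-2\right)^{n}}{3}.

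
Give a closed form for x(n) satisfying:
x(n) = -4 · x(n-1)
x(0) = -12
Pure geometric recurrence with ratio -4.
By induction x(n) = x(0) · (-4)^n = - 12 \left(-4\right)^{n}.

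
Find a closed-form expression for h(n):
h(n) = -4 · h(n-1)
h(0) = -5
Pure geometric recurrence with ratio -4.
By induction h(n) = h(0) · (-4)^n = - 5 \left(-4\right)^{n}.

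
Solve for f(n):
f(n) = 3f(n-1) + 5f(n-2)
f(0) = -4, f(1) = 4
Characteristic equation: x² - 3x - 5 = 0.
Discriminant Δ = (3)² + 4·(5) = 29.
Roots r₁,₂ = (3 ± √29)/2, so r₁ = \frac{3}{2} + \frac{\sqrt{29}}{2}, r₂ = \frac{3}{2} - \frac{\sqrt{29}}{2}.
General solution: f(n) = A·r₁^n + B·r₂^n.
From the initial conditions, A + B = -4 and r₁A + r₂B = 4.
Since r₁ - r₂ = √29: A = (4 - (-4)r₂)/√29 = -2 + \frac{10 \sqrt{29}}{29}, and B = -4 - A = -2 - \frac{10 \sqrt{29}}{29}.
So f(n) = \left(-2 + \frac{10 \sqrt{29}}{29}\right)\left(\frac{3}{2} + \frac{\sqrt{29}}{2}\right)^n + \left(-2 - \frac{10 \sqrt{29}}{29}\right)\left(\frac{3}{2} - \frac{\sqrt{29}}{2}\right)^n.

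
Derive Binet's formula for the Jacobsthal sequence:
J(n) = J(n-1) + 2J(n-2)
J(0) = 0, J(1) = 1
This is the Jacobsthal sequence.
Characteristic equation: x² - x - 2 = 0; roots r₁ = 2, r₂ = -1.
General: J(n) = A·r₁^n + B·r₂^n. Solving with J(0)=0, J(1)=1 gives A = \frac{1}{3}, B = - \frac{1}{3}.
So J(n) = - \frac{\left(-1\right)^{n}}{3} + \frac{2^{n}}{3}.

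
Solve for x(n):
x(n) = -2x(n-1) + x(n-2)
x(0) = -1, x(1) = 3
Characteristic equation: x² + 2x - 1 = 0.
Discriminant Δ = (-2)² + 4·(1) = 8.
Roots r₁,₂ = (-2 ± √8)/2, so r₁ = -1 + \sqrt{2}, r₂ = - \sqrt{2} - 1.
General solution: x(n) = A·r₁^n + B·r₂^n.
From the initial conditions, A + B = -1 and r₁A + r₂B = 3.
Since r₁ - r₂ = √8: A = (3 - (-1)r₂)/√8 = - \frac{1}{2} + \frac{\sqrt{2}}{2}, and B = -1 - A = - \frac{\sqrt{2}}{2} - \frac{1}{2}.
So x(n) = \left(- \frac{1}{2} + \frac{\sqrt{2}}{2}\right)\left(-1 + \sqrt{2}\right)^n + \left(- \frac{\sqrt{2}}{2} - \frac{1}{2}\right)\left(- \sqrt{2} - 1\right)^n.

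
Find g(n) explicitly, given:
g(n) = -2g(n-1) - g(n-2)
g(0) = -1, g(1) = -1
Characteristic equation: x² + 2x + 1 = 0, which is (x - (-1))².
Repeated root r = -1.
General solution: g(n) = (A + Bn)·(-1)^n.
From g(0) = -1: A = -1.
From g(1) = -1: (A + B)·(-1) = -1 ⇒ B = 2.
So g(n) = \left(2 n - 1\right) \cdot (-1)^n.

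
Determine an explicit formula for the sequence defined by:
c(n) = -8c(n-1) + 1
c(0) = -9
First-order linear non-homogeneous.
Homogeneous solution: c_h(n) = A·(-8)^n.
Try constant particular solution c_p = K: K = -8K + 1 ⇒ K = \frac{1}{9}.
General: c(n) = A·(-8)^n + \frac{1}{9}.
Apply c(0) = -9: A + \frac{1}{9} = -9 ⇒ A = - \frac{82}{9}.
So c(n) = \frac{1}{9} - \frac{82 \left(-8\right)^{n}}{9}.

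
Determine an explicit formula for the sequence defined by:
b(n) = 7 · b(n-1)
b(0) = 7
Pure geometric recurrence with ratio 7.
By induction b(n) = b(0) · (7)^n = 7 \cdot 7^{n}.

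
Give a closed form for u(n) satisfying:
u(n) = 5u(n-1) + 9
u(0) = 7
First-order linear non-homogeneous.
Homogeneous solution: u_h(n) = A·(5)^n.
Try constant particular solution u_p = K: K = 5K + 9 ⇒ K = - \frac{9}{4}.
General: u(n) = A·(5)^n - \frac{9}{4}.
Apply u(0) = 7: A - \frac{9}{4} = 7 ⇒ A = \frac{37}{4}.
So u(n) = \frac{37 \cdot 5^{n}}{4} - \frac{9}{4}.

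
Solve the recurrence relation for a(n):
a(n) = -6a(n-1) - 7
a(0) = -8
First-order linear non-homogeneous.
Homogeneous solution: a_h(n) = A·(-6)^n.
Try constant particular solution a_p = K: K = -6K - 7 ⇒ K = -1.
General: a(n) = A·(-6)^n - 1.
Apply a(0) = -8: A - 1 = -8 ⇒ A = -7.
So a(n) = - 7 \left(-6\right)^{n} - 1.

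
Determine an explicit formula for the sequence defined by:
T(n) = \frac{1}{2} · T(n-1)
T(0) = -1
Pure geometric recurrence with ratio \frac{1}{2}.
By induction T(n) = T(0) · (\frac{1}{2})^n = - 2^{- n}.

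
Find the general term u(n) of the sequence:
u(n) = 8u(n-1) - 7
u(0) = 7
First-order linear non-homogeneous.
Homogeneous solution: u_h(n) = A·(8)^n.
Try constant particular solution u_p = K: K = 8K - 7 ⇒ K = 1.
General: u(n) = A·(8)^n + 1.
Apply u(0) = 7: A + 1 = 7 ⇒ A = 6.
So u(n) = 6 \cdot 8^{n} + 1.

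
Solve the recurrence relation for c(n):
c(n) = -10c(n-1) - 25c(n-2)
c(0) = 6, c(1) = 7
Characteristic equation: x² + 10x + 25 = 0, which is (x - (-5))².
Repeated root r = -5.
General solution: c(n) = (A + Bn)·(-5)^n.
From c(0) = 6: A = 6.
From c(1) = 7: (A + B)·(-5) = 7 ⇒ B = - \frac{37}{5}.
So c(n) = \left(6 - \frac{37 n}{5}\right) \cdot (-5)^n.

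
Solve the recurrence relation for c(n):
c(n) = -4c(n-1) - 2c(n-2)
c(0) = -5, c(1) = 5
Characteristic equation: x² + 4x + 2 = 0.
Discriminant Δ = (-4)² + 4·(-2) = 8.
Roots r₁,₂ = (-4 ± √8)/2, so r₁ = -2 + \sqrt{2}, r₂ = -2 - \sqrt{2}.
General solution: c(n) = A·r₁^n + B·r₂^n.
From the initial conditions, A + B = -5 and r₁A + r₂B = 5.
Since r₁ - r₂ = √8: A = (5 - (-5)r₂)/√8 = - \frac{5}{2} - \frac{5 \sqrt{2}}{4}, and B = -5 - A = - \frac{5}{2} + \frac{5 \sqrt{2}}{4}.
So c(n) = \left(- \frac{5}{2} - \frac{5 \sqrt{2}}{4}\right)\left(-2 + \sqrt{2}\right)^n + \left(- \frac{5}{2} + \frac{5 \sqrt{2}}{4}\right)\left(-2 - \sqrt{2}\right)^n.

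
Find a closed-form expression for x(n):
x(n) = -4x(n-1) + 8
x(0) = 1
First-order linear non-homogeneous.
Homogeneous solution: x_h(n) = A·(-4)^n.
Try constant particular solution x_p = K: K = -4K + 8 ⇒ K = \frac{8}{5}.
General: x(n) = A·(-4)^n + \frac{8}{5}.
Apply x(0) = 1: A + \frac{8}{5} = 1 ⇒ A = - \frac{3}{5}.
So x(n) = \frac{8}{5} - \frac{3 \left(-4\right)^{n}}{5}.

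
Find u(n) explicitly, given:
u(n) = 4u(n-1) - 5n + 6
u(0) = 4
First-order linear with linear forcing.
Homogeneous solution: u_h(n) = A·(4)^n.
Try particular u_p(n) = pn + q. Substituting:
  pn + q = 4(p(n-1) + q) - 5n + 6.
Matching the n-coefficient: p = 4p - 5 ⇒ p = \frac{5}{3}.
Matching constants: q = -4p + 4q + 6 ⇒ q = \frac{2}{9}.
General: u(n) = A·(4)^n + \frac{5 n}{3} + \frac{2}{9}.
Apply u(0) = 4: A + \frac{2}{9} = 4 ⇒ A = \frac{34}{9}.
So u(n) = \frac{34 \cdot 4^{n}}{9} + \frac{5 n}{3} + \frac{2}{9}.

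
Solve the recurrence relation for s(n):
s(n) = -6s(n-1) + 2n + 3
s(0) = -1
First-order linear with linear forcing.
Homogeneous solution: s_h(n) = A·(-6)^n.
Try particular s_p(n) = pn + q. Substituting:
  pn + q = -6(p(n-1) + q) + 2n + 3.
Matching the n-coefficient: p = -6p + 2 ⇒ p = \frac{2}{7}.
Matching constants: q = 6p - 6q + 3 ⇒ q = \frac{33}{49}.
General: s(n) = A·(-6)^n + \frac{2 n}{7} + \frac{33}{49}.
Apply s(0) = -1: A + \frac{33}{49} = -1 ⇒ A = - \frac{82}{49}.
So s(n) = - \frac{82 \left(-6\right)^{n}}{49} + \frac{2 n}{7} + \frac{33}{49}.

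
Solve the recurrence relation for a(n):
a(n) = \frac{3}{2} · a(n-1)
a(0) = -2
Pure geometric recurrence with ratio \frac{3}{2}.
By induction a(n) = a(0) · (\frac{3}{2})^n = - 2 \left(\frac{3}{2}\right)^{n}.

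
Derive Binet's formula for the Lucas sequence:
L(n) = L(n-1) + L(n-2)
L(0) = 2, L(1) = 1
This is the Lucas sequence.
Characteristic equation: x² - x - 1 = 0; roots r₁ = \frac{1}{2} + \frac{\sqrt{5}}{2}, r₂ = \frac{1}{2} - \frac{\sqrt{5}}{2}.
General: L(n) = A·r₁^n + B·r₂^n. Solving with L(0)=2, L(1)=1 gives A = 1, B = 1.
So L(n) = 2^{- n} \left(\left(1 - \sqrt{5}\right)^{n} + \left(1 + \sqrt{5}\right)^{n}\right).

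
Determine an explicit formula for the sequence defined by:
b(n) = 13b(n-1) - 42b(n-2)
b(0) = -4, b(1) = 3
Characteristic equation: x² - 13x + 42 = 0, which factors as (x - (6))(x - (7)) = 0.
Roots r₁ = 6, r₂ = 7 (distinct).
General solution: b(n) = A·(6)^n + B·(7)^n.
From b(0) = -4: A + B = -4.
From b(1) = 3: 6A + 7B = 3.
Solving: A = -31, B = 27.
So b(n) = - 31 \cdot 6^{n} + 27 \cdot 7^{n}.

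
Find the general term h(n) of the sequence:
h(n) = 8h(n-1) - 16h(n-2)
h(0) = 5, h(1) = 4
Characteristic equation: x² - 8x + 16 = 0, which is (x - (4))².
Repeated root r = 4.
General solution: h(n) = (A + Bn)·(4)^n.
From h(0) = 5: A = 5.
From h(1) = 4: (A + B)·(4) = 4 ⇒ B = -4.
So h(n) = \left(5 - 4 n\right) \cdot (4)^n.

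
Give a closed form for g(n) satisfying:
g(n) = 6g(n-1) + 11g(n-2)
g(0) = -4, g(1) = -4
Characteristic equation: x² - 6x - 11 = 0.
Discriminant Δ = (6)² + 4·(11) = 80.
Roots r₁,₂ = (6 ± √80)/2, so r₁ = 3 + 2 \sqrt{5}, r₂ = 3 - 2 \sqrt{5}.
General solution: g(n) = A·r₁^n + B·r₂^n.
From the initial conditions, A + B = -4 and r₁A + r₂B = -4.
Since r₁ - r₂ = √80: A = (-4 - (-4)r₂)/√80 = -2 + \frac{2 \sqrt{5}}{5}, and B = -4 - A = -2 - \frac{2 \sqrt{5}}{5}.
So g(n) = \left(-2 + \frac{2 \sqrt{5}}{5}\right)\left(3 + 2 \sqrt{5}\right)^n + \left(-2 - \frac{2 \sqrt{5}}{5}\right)\left(3 - 2 \sqrt{5}\right)^n.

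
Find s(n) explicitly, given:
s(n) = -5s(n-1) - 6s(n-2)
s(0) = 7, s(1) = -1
Characteristic equation: x² + 5x + 6 = 0, which factors as (x - (-2))(x - (-3)) = 0.
Roots r₁ = -2, r₂ = -3 (distinct).
General solution: s(n) = A·(-2)^n + B·(-3)^n.
From s(0) = 7: A + B = 7.
From s(1) = -1: -2A - 3B = -1.
Solving: A = 20, B = -13.
So s(n) = 20 \left(-2\right)^{n} - 13 \left(-3\right)^{n}.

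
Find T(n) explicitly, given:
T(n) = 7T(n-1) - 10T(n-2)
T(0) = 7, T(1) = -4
Characteristic equation: x² - 7x + 10 = 0, which factors as (x - (5))(x - (2)) = 0.
Roots r₁ = 5, r₂ = 2 (distinct).
General solution: T(n) = A·(5)^n + B·(2)^n.
From T(0) = 7: A + B = 7.
From T(1) = -4: 5A + 2B = -4.
Solving: A = -6, B = 13.
So T(n) = 13 \cdot 2^{n} - 6 \cdot 5^{n}.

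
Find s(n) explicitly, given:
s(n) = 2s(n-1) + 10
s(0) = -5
First-order linear non-homogeneous.
Homogeneous solution: s_h(n) = A·(2)^n.
Try constant particular solution s_p = K: K = 2K + 10 ⇒ K = -10.
General: s(n) = A·(2)^n - 10.
Apply s(0) = -5: A - 10 = -5 ⇒ A = 5.
So s(n) = 5 \cdot 2^{n} - 10.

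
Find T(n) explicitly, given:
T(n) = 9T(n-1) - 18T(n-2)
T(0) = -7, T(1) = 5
Characteristic equation: x² - 9x + 18 = 0, which factors as (x - (3))(x - (6)) = 0.
Roots r₁ = 3, r₂ = 6 (distinct).
General solution: T(n) = A·(3)^n + B·(6)^n.
From T(0) = -7: A + B = -7.
From T(1) = 5: 3A + 6B = 5.
Solving: A = - \frac{47}{3}, B = \frac{26}{3}.
So T(n) = - \frac{47 \cdot 3^{n}}{3} + \frac{26 \cdot 6^{n}}{3}.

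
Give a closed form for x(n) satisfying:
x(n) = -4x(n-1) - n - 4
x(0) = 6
First-order linear with linear forcing.
Homogeneous solution: x_h(n) = A·(-4)^n.
Try particular x_p(n) = pn + q. Substituting:
  pn + q = -4(p(n-1) + q) - n - 4.
Matching the n-coefficient: p = -4p - 1 ⇒ p = - \frac{1}{5}.
Matching constants: q = 4p - 4q - 4 ⇒ q = - \frac{24}{25}.
General: x(n) = A·(-4)^n - \frac{n}{5} - \frac{24}{25}.
Apply x(0) = 6: A - \frac{24}{25} = 6 ⇒ A = \frac{174}{25}.
So x(n) = \frac{174 \left(-4\right)^{n}}{25} - \frac{n}{5} - \frac{24}{25}.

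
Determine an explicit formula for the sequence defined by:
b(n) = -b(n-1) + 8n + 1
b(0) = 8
First-order linear with linear forcing.
Homogeneous solution: b_h(n) = A·(-1)^n.
Try particular b_p(n) = pn + q. Substituting:
  pn + q = -(p(n-1) + q) + 8n + 1.
Matching the n-coefficient: p = -p + 8 ⇒ p = 4.
Matching constants: q = p - q + 1 ⇒ q = \frac{5}{2}.
General: b(n) = A·(-1)^n + 4 n + \frac{5}{2}.
Apply b(0) = 8: A + \frac{5}{2} = 8 ⇒ A = \frac{11}{2}.
So b(n) = \frac{11 \left(-1\right)^{n}}{2} + 4 n + \frac{5}{2}.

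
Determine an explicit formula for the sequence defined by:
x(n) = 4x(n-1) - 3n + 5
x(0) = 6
First-order linear with linear forcing.
Homogeneous solution: x_h(n) = A·(4)^n.
Try particular x_p(n) = pn + q. Substituting:
  pn + q = 4(p(n-1) + q) - 3n + 5.
Matching the n-coefficient: p = 4p - 3 ⇒ p = 1.
Matching constants: q = -4p + 4q + 5 ⇒ q = - \frac{1}{3}.
General: x(n) = A·(4)^n + n - \frac{1}{3}.
Apply x(0) = 6: A - \frac{1}{3} = 6 ⇒ A = \frac{19}{3}.
So x(n) = \frac{19 \cdot 4^{n}}{3} + n - \frac{1}{3}.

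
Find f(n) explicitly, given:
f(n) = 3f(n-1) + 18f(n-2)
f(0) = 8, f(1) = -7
Characteristic equation: x² - 3x - 18 = 0, which factors as (x - (-3))(x - (6)) = 0.
Roots r₁ = -3, r₂ = 6 (distinct).
General solution: f(n) = A·(-3)^n + B·(6)^n.
From f(0) = 8: A + B = 8.
From f(1) = -7: -3A + 6B = -7.
Solving: A = \frac{55}{9}, B = \frac{17}{9}.
So f(n) = \frac{55 \left(-3\right)^{n}}{9} + \frac{17 \cdot 6^{n}}{9}.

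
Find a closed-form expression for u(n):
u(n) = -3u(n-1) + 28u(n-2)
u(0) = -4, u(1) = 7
Characteristic equation: x² + 3x - 28 = 0, which factors as (x - (4))(x - (-7)) = 0.
Roots r₁ = 4, r₂ = -7 (distinct).
General solution: u(n) = A·(4)^n + B·(-7)^n.
From u(0) = -4: A + B = -4.
From u(1) = 7: 4A - 7B = 7.
Solving: A = - \frac{21}{11}, B = - \frac{23}{11}.
So u(n) = - \frac{23 \left(-7\right)^{n}}{11} - \frac{21 \cdot 4^{n}}{11}.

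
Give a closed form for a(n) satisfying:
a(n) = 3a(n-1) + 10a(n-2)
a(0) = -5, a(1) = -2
Characteristic equation: x² - 3x - 10 = 0, which factors as (x - (5))(x - (-2)) = 0.
Roots r₁ = 5, r₂ = -2 (distinct).
General solution: a(n) = A·(5)^n + B·(-2)^n.
From a(0) = -5: A + B = -5.
From a(1) = -2: 5A - 2B = -2.
Solving: A = - \frac{12}{7}, B = - \frac{23}{7}.
So a(n) = - \frac{23 \left(-2\right)^{n}}{7} - \frac{12 \cdot 5^{n}}{7}.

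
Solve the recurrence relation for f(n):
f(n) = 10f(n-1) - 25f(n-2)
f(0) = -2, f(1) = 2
Characteristic equation: x² - 10x + 25 = 0, which is (x - (5))².
Repeated root r = 5.
General solution: f(n) = (A + Bn)·(5)^n.
From f(0) = -2: A = -2.
From f(1) = 2: (A + B)·(5) = 2 ⇒ B = \frac{12}{5}.
So f(n) = \left(\frac{12 n}{5} - 2\right) \cdot (5)^n.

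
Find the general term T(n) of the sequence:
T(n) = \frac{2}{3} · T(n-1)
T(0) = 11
Pure geometric recurrence with ratio \frac{2}{3}.
By induction T(n) = T(0) · (\frac{2}{3})^n = 11 \left(\frac{2}{3}\right)^{n}.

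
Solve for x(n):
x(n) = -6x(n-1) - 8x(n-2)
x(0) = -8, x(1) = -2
Characteristic equation: x² + 6x + 8 = 0, which factors as (x - (-4))(x - (-2)) = 0.
Roots r₁ = -4, r₂ = -2 (distinct).
General solution: x(n) = A·(-4)^n + B·(-2)^n.
From x(0) = -8: A + B = -8.
From x(1) = -2: -4A - 2B = -2.
Solving: A = 9, B = -17.
So x(n) = - 17 \left(-2\right)^{n} + 9 \left(-4\right)^{n}.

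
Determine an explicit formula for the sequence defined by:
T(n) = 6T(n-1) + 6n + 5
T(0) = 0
First-order linear with linear forcing.
Homogeneous solution: T_h(n) = A·(6)^n.
Try particular T_p(n) = pn + q. Substituting:
  pn + q = 6(p(n-1) + q) + 6n + 5.
Matching the n-coefficient: p = 6p + 6 ⇒ p = - \frac{6}{5}.
Matching constants: q = -6p + 6q + 5 ⇒ q = - \frac{61}{25}.
General: T(n) = A·(6)^n - \frac{6 n}{5} - \frac{61}{25}.
Apply T(0) = 0: A - \frac{61}{25} = 0 ⇒ A = \frac{61}{25}.
So T(n) = \frac{61 \cdot 6^{n}}{25} - \frac{6 n}{5} - \frac{61}{25}.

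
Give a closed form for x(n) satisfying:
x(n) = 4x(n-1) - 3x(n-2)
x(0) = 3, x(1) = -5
Characteristic equation: x² - 4x + 3 = 0, which factors as (x - (1))(x - (3)) = 0.
Roots r₁ = 1, r₂ = 3 (distinct).
General solution: x(n) = A·(1)^n + B·(3)^n.
From x(0) = 3: A + B = 3.
From x(1) = -5: A + 3B = -5.
Solving: A = 7, B = -4.
So x(n) = 7 - 4 \cdot 3^{n}.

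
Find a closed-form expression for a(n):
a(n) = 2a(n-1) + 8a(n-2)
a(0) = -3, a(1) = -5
Characteristic equation: x² - 2x - 8 = 0, which factors as (x - (4))(x - (-2)) = 0.
Roots r₁ = 4, r₂ = -2 (distinct).
General solution: a(n) = A·(4)^n + B·(-2)^n.
From a(0) = -3: A + B = -3.
From a(1) = -5: 4A - 2B = -5.
Solving: A = - \frac{11}{6}, B = - \frac{7}{6}.
So a(n) = - \frac{7 \left(-2\right)^{n}}{6} - \frac{11 \cdot 4^{n}}{6}.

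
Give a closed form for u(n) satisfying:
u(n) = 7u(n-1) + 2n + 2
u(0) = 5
First-order linear with linear forcing.
Homogeneous solution: u_h(n) = A·(7)^n.
Try particular u_p(n) = pn + q. Substituting:
  pn + q = 7(p(n-1) + q) + 2n + 2.
Matching the n-coefficient: p = 7p + 2 ⇒ p = - \frac{1}{3}.
Matching constants: q = -7p + 7q + 2 ⇒ q = - \frac{13}{18}.
General: u(n) = A·(7)^n - \frac{n}{3} - \frac{13}{18}.
Apply u(0) = 5: A - \frac{13}{18} = 5 ⇒ A = \frac{103}{18}.
So u(n) = \frac{103 \cdot 7^{n}}{18} - \frac{n}{3} - \frac{13}{18}.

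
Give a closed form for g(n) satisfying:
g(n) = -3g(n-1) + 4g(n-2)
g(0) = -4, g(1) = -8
Characteristic equation: x² + 3x - 4 = 0, which factors as (x - (-4))(x - (1)) = 0.
Roots r₁ = -4, r₂ = 1 (distinct).
General solution: g(n) = A·(-4)^n + B·(1)^n.
From g(0) = -4: A + B = -4.
From g(1) = -8: -4A + B = -8.
Solving: A = \frac{4}{5}, B = - \frac{24}{5}.
So g(n) = \frac{4 \left(-4\right)^{n}}{5} - \frac{24}{5}.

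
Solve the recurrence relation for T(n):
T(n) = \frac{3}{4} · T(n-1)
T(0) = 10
Pure geometric recurrence with ratio \frac{3}{4}.
By induction T(n) = T(0) · (\frac{3}{4})^n = 10 \left(\frac{3}{4}\right)^{n}.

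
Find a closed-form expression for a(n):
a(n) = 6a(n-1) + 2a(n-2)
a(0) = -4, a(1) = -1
Characteristic equation: x² - 6x - 2 = 0.
Discriminant Δ = (6)² + 4·(2) = 44.
Roots r₁,₂ = (6 ± √44)/2, so r₁ = 3 + \sqrt{11}, r₂ = 3 - \sqrt{11}.
General solution: a(n) = A·r₁^n + B·r₂^n.
From the initial conditions, A + B = -4 and r₁A + r₂B = -1.
Since r₁ - r₂ = √44: A = (-1 - (-4)r₂)/√44 = -2 + \frac{\sqrt{11}}{2}, and B = -4 - A = -2 - \frac{\sqrt{11}}{2}.
So a(n) = \left(-2 + \frac{\sqrt{11}}{2}\right)\left(3 + \sqrt{11}\right)^n + \left(-2 - \frac{\sqrt{11}}{2}\right)\left(3 - \sqrt{11}\right)^n.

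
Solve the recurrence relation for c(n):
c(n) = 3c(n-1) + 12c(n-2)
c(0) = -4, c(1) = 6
Characteristic equation: x² - 3x - 12 = 0.
Discriminant Δ = (3)² + 4·(12) = 57.
Roots r₁,₂ = (3 ± √57)/2, so r₁ = \frac{3}{2} + \frac{\sqrt{57}}{2}, r₂ = \frac{3}{2} - \frac{\sqrt{57}}{2}.
General solution: c(n) = A·r₁^n + B·r₂^n.
From the initial conditions, A + B = -4 and r₁A + r₂B = 6.
Since r₁ - r₂ = √57: A = (6 - (-4)r₂)/√57 = -2 + \frac{4 \sqrt{57}}{19}, and B = -4 - A = -2 - \frac{4 \sqrt{57}}{19}.
So c(n) = \left(-2 + \frac{4 \sqrt{57}}{19}\right)\left(\frac{3}{2} + \frac{\sqrt{57}}{2}\right)^n + \left(-2 - \frac{4 \sqrt{57}}{19}\right)\left(\frac{3}{2} - \frac{\sqrt{57}}{2}\right)^n.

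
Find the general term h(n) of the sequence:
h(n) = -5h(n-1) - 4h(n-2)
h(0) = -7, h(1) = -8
Characteristic equation: x² + 5x + 4 = 0, which factors as (x - (-1))(x - (-4)) = 0.
Roots r₁ = -1, r₂ = -4 (distinct).
General solution: h(n) = A·(-1)^n + B·(-4)^n.
From h(0) = -7: A + B = -7.
From h(1) = -8: -A - 4B = -8.
Solving: A = -12, B = 5.
So h(n) = - 12 \left(-1\right)^{n} + 5 \left(-4\right)^{n}.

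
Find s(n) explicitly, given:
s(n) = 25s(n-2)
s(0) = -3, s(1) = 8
Characteristic equation: x² - 25 = 0, which factors as (x - (-5))(x - (5)) = 0.
Roots r₁ = -5, r₂ = 5 (distinct).
General solution: s(n) = A·(-5)^n + B·(5)^n.
From s(0) = -3: A + B = -3.
From s(1) = 8: -5A + 5B = 8.
Solving: A = - \frac{23}{10}, B = - \frac{7}{10}.
So s(n) = - \frac{23 \left(-5\right)^{n}}{10} - \frac{7 \cdot 5^{n}}{10}.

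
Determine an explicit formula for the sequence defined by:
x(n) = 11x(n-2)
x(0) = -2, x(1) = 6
Characteristic equation: x² - 11 = 0.
Discriminant Δ = (0)² + 4·(11) = 44.
Roots r₁,₂ = (0 ± √44)/2, so r₁ = \sqrt{11}, r₂ = - \sqrt{11}.
General solution: x(n) = A·r₁^n + B·r₂^n.
From the initial conditions, A + B = -2 and r₁A + r₂B = 6.
Since r₁ - r₂ = √44: A = (6 - (-2)r₂)/√44 = -1 + \frac{3 \sqrt{11}}{11}, and B = -2 - A = -1 - \frac{3 \sqrt{11}}{11}.
So x(n) = \left(-1 + \frac{3 \sqrt{11}}{11}\right)\left(\sqrt{11}\right)^n + \left(-1 - \frac{3 \sqrt{11}}{11}\right)\left(- \sqrt{11}\right)^n.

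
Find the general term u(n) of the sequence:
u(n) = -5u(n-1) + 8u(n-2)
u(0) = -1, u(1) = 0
Characteristic equation: x² + 5x - 8 = 0.
Discriminant Δ = (-5)² + 4·(8) = 57.
Roots r₁,₂ = (-5 ± √57)/2, so r₁ = - \frac{5}{2} + \frac{\sqrt{57}}{2}, r₂ = - \frac{\sqrt{57}}{2} - \frac{5}{2}.
General solution: u(n) = A·r₁^n + B·r₂^n.
From the initial conditions, A + B = -1 and r₁A + r₂B = 0.
Since r₁ - r₂ = √57: A = (0 - (-1)r₂)/√57 = - \frac{1}{2} - \frac{5 \sqrt{57}}{114}, and B = -1 - A = - \frac{1}{2} + \frac{5 \sqrt{57}}{114}.
So u(n) = \left(- \frac{1}{2} - \frac{5 \sqrt{57}}{114}\right)\left(- \frac{5}{2} + \frac{\sqrt{57}}{2}\right)^n + \left(- \frac{1}{2} + \frac{5 \sqrt{57}}{114}\right)\left(- \frac{\sqrt{57}}{2} - \frac{5}{2}\right)^n.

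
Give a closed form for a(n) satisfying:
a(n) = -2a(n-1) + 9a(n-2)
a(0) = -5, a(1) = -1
Characteristic equation: x² + 2x - 9 = 0.
Discriminant Δ = (-2)² + 4·(9) = 40.
Roots r₁,₂ = (-2 ± √40)/2, so r₁ = -1 + \sqrt{10}, r₂ = - \sqrt{10} - 1.
General solution: a(n) = A·r₁^n + B·r₂^n.
From the initial conditions, A + B = -5 and r₁A + r₂B = -1.
Since r₁ - r₂ = √40: A = (-1 - (-5)r₂)/√40 = - \frac{5}{2} - \frac{3 \sqrt{10}}{10}, and B = -5 - A = - \frac{5}{2} + \frac{3 \sqrt{10}}{10}.
So a(n) = \left(- \frac{5}{2} - \frac{3 \sqrt{10}}{10}\right)\left(-1 + \sqrt{10}\right)^n + \left(- \frac{5}{2} + \frac{3 \sqrt{10}}{10}\right)\left(- \sqrt{10} - 1\right)^n.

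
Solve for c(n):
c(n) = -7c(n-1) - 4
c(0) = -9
First-order linear non-homogeneous.
Homogeneous solution: c_h(n) = A·(-7)^n.
Try constant particular solution c_p = K: K = -7K - 4 ⇒ K = - \frac{1}{2}.
General: c(n) = A·(-7)^n - \frac{1}{2}.
Apply c(0) = -9: A - \frac{1}{2} = -9 ⇒ A = - \frac{17}{2}.
So c(n) = - \frac{17 \left(-7\right)^{n}}{2} - \frac{1}{2}.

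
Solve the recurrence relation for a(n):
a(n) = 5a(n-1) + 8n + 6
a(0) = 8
First-order linear with linear forcing.
Homogeneous solution: a_h(n) = A·(5)^n.
Try particular a_p(n) = pn + q. Substituting:
  pn + q = 5(p(n-1) + q) + 8n + 6.
Matching the n-coefficient: p = 5p + 8 ⇒ p = -2.
Matching constants: q = -5p + 5q + 6 ⇒ q = -4.
General: a(n) = A·(5)^n - 2 n - 4.
Apply a(0) = 8: A - 4 = 8 ⇒ A = 12.
So a(n) = 12 \cdot 5^{n} - 2 n - 4.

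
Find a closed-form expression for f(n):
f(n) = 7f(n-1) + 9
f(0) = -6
First-order linear non-homogeneous.
Homogeneous solution: f_h(n) = A·(7)^n.
Try constant particular solution f_p = K: K = 7K + 9 ⇒ K = - \frac{3}{2}.
General: f(n) = A·(7)^n - \frac{3}{2}.
Apply f(0) = -6: A - \frac{3}{2} = -6 ⇒ A = - \frac{9}{2}.
So f(n) = - \frac{9 \cdot 7^{n}}{2} - \frac{3}{2}.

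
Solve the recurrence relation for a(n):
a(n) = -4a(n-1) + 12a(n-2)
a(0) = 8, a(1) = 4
Characteristic equation: x² + 4x - 12 = 0, which factors as (x - (-6))(x - (2)) = 0.
Roots r₁ = -6, r₂ = 2 (distinct).
General solution: a(n) = A·(-6)^n + B·(2)^n.
From a(0) = 8: A + B = 8.
From a(1) = 4: -6A + 2B = 4.
Solving: A = \frac{3}{2}, B = \frac{13}{2}.
So a(n) = \frac{3 \left(-6\right)^{n}}{2} + \frac{13 \cdot 2^{n}}{2}.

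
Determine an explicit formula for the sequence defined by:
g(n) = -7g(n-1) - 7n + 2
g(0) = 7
First-order linear with linear forcing.
Homogeneous solution: g_h(n) = A·(-7)^n.
Try particular g_p(n) = pn + q. Substituting:
  pn + q = -7(p(n-1) + q) - 7n + 2.
Matching the n-coefficient: p = -7p - 7 ⇒ p = - \frac{7}{8}.
Matching constants: q = 7p - 7q + 2 ⇒ q = - \frac{33}{64}.
General: g(n) = A·(-7)^n - \frac{7 n}{8} - \frac{33}{64}.
Apply g(0) = 7: A - \frac{33}{64} = 7 ⇒ A = \frac{481}{64}.
So g(n) = \frac{481 \left(-7\right)^{n}}{64} - \frac{7 n}{8} - \frac{33}{64}.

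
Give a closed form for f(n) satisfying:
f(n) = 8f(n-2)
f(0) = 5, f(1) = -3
Characteristic equation: x² - 8 = 0.
Discriminant Δ = (0)² + 4·(8) = 32.
Roots r₁,₂ = (0 ± √32)/2, so r₁ = 2 \sqrt{2}, r₂ = - 2 \sqrt{2}.
General solution: f(n) = A·r₁^n + B·r₂^n.
From the initial conditions, A + B = 5 and r₁A + r₂B = -3.
Since r₁ - r₂ = √32: A = (-3 - (5)r₂)/√32 = \frac{5}{2} - \frac{3 \sqrt{2}}{8}, and B = 5 - A = \frac{3 \sqrt{2}}{8} + \frac{5}{2}.
So f(n) = \left(\frac{5}{2} - \frac{3 \sqrt{2}}{8}\right)\left(2 \sqrt{2}\right)^n + \left(\frac{3 \sqrt{2}}{8} + \frac{5}{2}\right)\left(- 2 \sqrt{2}\right)^n.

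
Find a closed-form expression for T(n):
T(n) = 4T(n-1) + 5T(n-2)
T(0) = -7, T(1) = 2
Characteristic equation: x² - 4x - 5 = 0, which factors as (x - (-1))(x - (5)) = 0.
Roots r₁ = -1, r₂ = 5 (distinct).
General solution: T(n) = A·(-1)^n + B·(5)^n.
From T(0) = -7: A + B = -7.
From T(1) = 2: -A + 5B = 2.
Solving: A = - \frac{37}{6}, B = - \frac{5}{6}.
So T(n) = - \frac{37 \left(-1\right)^{n}}{6} - \frac{5 \cdot 5^{n}}{6}.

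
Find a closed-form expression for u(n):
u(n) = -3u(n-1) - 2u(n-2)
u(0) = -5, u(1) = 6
Characteristic equation: x² + 3x + 2 = 0, which factors as (x - (-1))(x - (-2)) = 0.
Roots r₁ = -1, r₂ = -2 (distinct).
General solution: u(n) = A·(-1)^n + B·(-2)^n.
From u(0) = -5: A + B = -5.
From u(1) = 6: -A - 2B = 6.
Solving: A = -4, B = -1.
So u(n) = - 4 \left(-1\right)^{n} - \left(-2\right)^{n}.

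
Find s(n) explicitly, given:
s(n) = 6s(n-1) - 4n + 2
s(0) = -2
First-order linear with linear forcing.
Homogeneous solution: s_h(n) = A·(6)^n.
Try particular s_p(n) = pn + q. Substituting:
  pn + q = 6(p(n-1) + q) - 4n + 2.
Matching the n-coefficient: p = 6p - 4 ⇒ p = \frac{4}{5}.
Matching constants: q = -6p + 6q + 2 ⇒ q = \frac{14}{25}.
General: s(n) = A·(6)^n + \frac{4 n}{5} + \frac{14}{25}.
Apply s(0) = -2: A + \frac{14}{25} = -2 ⇒ A = - \frac{64}{25}.
So s(n) = - \frac{64 \cdot 6^{n}}{25} + \frac{4 n}{5} + \frac{14}{25}.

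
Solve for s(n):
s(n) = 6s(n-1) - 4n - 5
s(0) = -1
First-order linear with linear forcing.
Homogeneous solution: s_h(n) = A·(6)^n.
Try particular s_p(n) = pn + q. Substituting:
  pn + q = 6(p(n-1) + q) - 4n - 5.
Matching the n-coefficient: p = 6p - 4 ⇒ p = \frac{4}{5}.
Matching constants: q = -6p + 6q - 5 ⇒ q = \frac{49}{25}.
General: s(n) = A·(6)^n + \frac{4 n}{5} + \frac{49}{25}.
Apply s(0) = -1: A + \frac{49}{25} = -1 ⇒ A = - \frac{74}{25}.
So s(n) = - \frac{74 \cdot 6^{n}}{25} + \frac{4 n}{5} + \frac{49}{25}.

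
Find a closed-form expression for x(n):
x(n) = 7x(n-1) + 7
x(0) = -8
First-order linear non-homogeneous.
Homogeneous solution: x_h(n) = A·(7)^n.
Try constant particular solution x_p = K: K = 7K + 7 ⇒ K = - \frac{7}{6}.
General: x(n) = A·(7)^n - \frac{7}{6}.
Apply x(0) = -8: A - \frac{7}{6} = -8 ⇒ A = - \frac{41}{6}.
So x(n) = - \frac{41 \cdot 7^{n}}{6} - \frac{7}{6}.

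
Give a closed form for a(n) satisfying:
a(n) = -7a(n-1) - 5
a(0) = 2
First-order linear non-homogeneous.
Homogeneous solution: a_h(n) = A·(-7)^n.
Try constant particular solution a_p = K: K = -7K - 5 ⇒ K = - \frac{5}{8}.
General: a(n) = A·(-7)^n - \frac{5}{8}.
Apply a(0) = 2: A - \frac{5}{8} = 2 ⇒ A = \frac{21}{8}.
So a(n) = \frac{21 \left(-7\right)^{n}}{8} - \frac{5}{8}.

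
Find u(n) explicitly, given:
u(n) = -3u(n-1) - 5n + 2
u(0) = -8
First-order linear with linear forcing.
Homogeneous solution: u_h(n) = A·(-3)^n.
Try particular u_p(n) = pn + q. Substituting:
  pn + q = -3(p(n-1) + q) - 5n + 2.
Matching the n-coefficient: p = -3p - 5 ⇒ p = - \frac{5}{4}.
Matching constants: q = 3p - 3q + 2 ⇒ q = - \frac{7}{16}.
General: u(n) = A·(-3)^n - \frac{5 n}{4} - \frac{7}{16}.
Apply u(0) = -8: A - \frac{7}{16} = -8 ⇒ A = - \frac{121}{16}.
So u(n) = - \frac{121 \left(-3\right)^{n}}{16} - \frac{5 n}{4} - \frac{7}{16}.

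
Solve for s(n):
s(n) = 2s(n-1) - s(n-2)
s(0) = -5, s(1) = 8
Characteristic equation: x² - 2x + 1 = 0, which is (x - (1))².
Repeated root r = 1.
General solution: s(n) = (A + Bn)·(1)^n.
From s(0) = -5: A = -5.
From s(1) = 8: (A + B)·(1) = 8 ⇒ B = 13.
So s(n) = \left(13 n - 5\right) \cdot (1)^n.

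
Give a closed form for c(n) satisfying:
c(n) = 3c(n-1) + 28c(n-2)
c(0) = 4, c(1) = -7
Characteristic equation: x² - 3x - 28 = 0, which factors as (x - (7))(x - (-4)) = 0.
Roots r₁ = 7, r₂ = -4 (distinct).
General solution: c(n) = A·(7)^n + B·(-4)^n.
From c(0) = 4: A + B = 4.
From c(1) = -7: 7A - 4B = -7.
Solving: A = \frac{9}{11}, B = \frac{35}{11}.
So c(n) = \frac{35 \left(-4\right)^{n}}{11} + \frac{9 \cdot 7^{n}}{11}.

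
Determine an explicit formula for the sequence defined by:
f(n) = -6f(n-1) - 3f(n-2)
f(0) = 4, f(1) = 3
Characteristic equation: x² + 6x + 3 = 0.
Discriminant Δ = (-6)² + 4·(-3) = 24.
Roots r₁,₂ = (-6 ± √24)/2, so r₁ = -3 + \sqrt{6}, r₂ = -3 - \sqrt{6}.
General solution: f(n) = A·r₁^n + B·r₂^n.
From the initial conditions, A + B = 4 and r₁A + r₂B = 3.
Since r₁ - r₂ = √24: A = (3 - (4)r₂)/√24 = 2 + \frac{5 \sqrt{6}}{4}, and B = 4 - A = 2 - \frac{5 \sqrt{6}}{4}.
So f(n) = \left(2 + \frac{5 \sqrt{6}}{4}\right)\left(-3 + \sqrt{6}\right)^n + \left(2 - \frac{5 \sqrt{6}}{4}\right)\left(-3 - \sqrt{6}\right)^n.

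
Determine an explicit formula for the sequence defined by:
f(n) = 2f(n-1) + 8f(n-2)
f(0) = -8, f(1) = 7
Characteristic equation: x² - 2x - 8 = 0, which factors as (x - (4))(x - (-2)) = 0.
Roots r₁ = 4, r₂ = -2 (distinct).
General solution: f(n) = A·(4)^n + B·(-2)^n.
From f(0) = -8: A + B = -8.
From f(1) = 7: 4A - 2B = 7.
Solving: A = - \frac{3}{2}, B = - \frac{13}{2}.
So f(n) = - \frac{13 \left(-2\right)^{n}}{2} - \frac{3 \cdot 4^{n}}{2}.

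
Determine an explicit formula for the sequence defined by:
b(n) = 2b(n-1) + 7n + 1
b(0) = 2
First-order linear with linear forcing.
Homogeneous solution: b_h(n) = A·(2)^n.
Try particular b_p(n) = pn + q. Substituting:
  pn + q = 2(p(n-1) + q) + 7n + 1.
Matching the n-coefficient: p = 2p + 7 ⇒ p = -7.
Matching constants: q = -2p + 2q + 1 ⇒ q = -15.
General: b(n) = A·(2)^n - 7 n - 15.
Apply b(0) = 2: A - 15 = 2 ⇒ A = 17.
So b(n) = 17 \cdot 2^{n} - 7 n - 15.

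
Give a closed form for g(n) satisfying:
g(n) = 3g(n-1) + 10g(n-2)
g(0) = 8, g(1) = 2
Characteristic equation: x² - 3x - 10 = 0, which factors as (x - (5))(x - (-2)) = 0.
Roots r₁ = 5, r₂ = -2 (distinct).
General solution: g(n) = A·(5)^n + B·(-2)^n.
From g(0) = 8: A + B = 8.
From g(1) = 2: 5A - 2B = 2.
Solving: A = \frac{18}{7}, B = \frac{38}{7}.
So g(n) = \frac{38 \left(-2\right)^{n}}{7} + \frac{18 \cdot 5^{n}}{7}.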